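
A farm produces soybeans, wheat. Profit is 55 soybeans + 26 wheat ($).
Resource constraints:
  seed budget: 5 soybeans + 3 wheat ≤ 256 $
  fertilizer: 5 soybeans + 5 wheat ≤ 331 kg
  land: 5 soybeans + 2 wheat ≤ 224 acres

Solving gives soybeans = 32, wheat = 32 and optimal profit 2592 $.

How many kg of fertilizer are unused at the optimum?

fertilizer used = 5·32 + 5·32 = 320; slack = 331 − 320 = 11.

11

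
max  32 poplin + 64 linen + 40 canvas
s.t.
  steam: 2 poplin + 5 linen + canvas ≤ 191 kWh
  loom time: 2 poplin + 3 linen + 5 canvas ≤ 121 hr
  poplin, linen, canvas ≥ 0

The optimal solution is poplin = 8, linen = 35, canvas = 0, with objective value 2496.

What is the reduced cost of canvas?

Both steam and loom time are binding at x*.
From A_Bᵀ y = c: 2·y_steam + 2·y_loom time = 32; 5·y_steam + 3·y_loom time = 64.
This yields shadow prices y_steam = 8, y_loom time = 8.
Reduced cost of canvas: c₃ − yᵀa₃ = 40 − (8·1 + 8·5) = 40 − 48 = -8.

-8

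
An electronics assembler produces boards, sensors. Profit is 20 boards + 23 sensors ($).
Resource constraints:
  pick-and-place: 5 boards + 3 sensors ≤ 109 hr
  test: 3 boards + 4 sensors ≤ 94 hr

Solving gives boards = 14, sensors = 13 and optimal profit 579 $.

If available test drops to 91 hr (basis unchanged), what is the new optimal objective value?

At the optimum: pick-and-place uses 109 of 109 (binding); test uses 94 of 94 (binding).
The binding rows give the dual system: 5·y_pick-and-place + 3·y_test = 20 and 3·y_pick-and-place + 4·y_test = 23.
→ y_pick-and-place = 1 and y_test = 5.
Δz = y_test·Δb = 5 × (-3) = -15, so new z* = 579 − 15 = 564.

564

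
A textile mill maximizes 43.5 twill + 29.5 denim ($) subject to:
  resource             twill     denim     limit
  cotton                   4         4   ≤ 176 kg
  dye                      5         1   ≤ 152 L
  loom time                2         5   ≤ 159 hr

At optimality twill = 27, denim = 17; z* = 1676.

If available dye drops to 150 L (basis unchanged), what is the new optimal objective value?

1669

Check each constraint at x*: cotton 176/176 (tight); dye 152/152 (tight); loom time 139/159 (slack 20).
Since loom time is not tight, its dual is 0.
The binding rows give the dual system: 4·y_cotton + 5·y_dye = 43.5 and 4·y_cotton + 1·y_dye = 29.5.
→ y_cotton = 6.5 and y_dye = 3.5.
Δz = y_dye·Δb = 3.5 × (-2) = -7, so new z* = 1676 − 7 = 1669.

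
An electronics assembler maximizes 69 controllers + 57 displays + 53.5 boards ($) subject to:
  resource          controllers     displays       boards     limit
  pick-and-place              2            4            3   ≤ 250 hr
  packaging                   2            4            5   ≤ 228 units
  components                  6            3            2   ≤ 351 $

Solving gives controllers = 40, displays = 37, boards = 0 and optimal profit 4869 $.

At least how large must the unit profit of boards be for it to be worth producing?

55.5

Check each constraint at x*: pick-and-place 228/250 (slack 22); packaging 228/228 (tight); components 351/351 (tight).
Since pick-and-place is not tight, its dual is 0.
Dual feasibility on the basic columns requires 2·y_packaging + 6·y_components = 69, 4·y_packaging + 3·y_components = 57.
This yields shadow prices y_packaging = 7.5, y_components = 9.
boards enters the basis when its profit ≥ yᵀa₃ = 7.5·5 + 9·2 = 55.5.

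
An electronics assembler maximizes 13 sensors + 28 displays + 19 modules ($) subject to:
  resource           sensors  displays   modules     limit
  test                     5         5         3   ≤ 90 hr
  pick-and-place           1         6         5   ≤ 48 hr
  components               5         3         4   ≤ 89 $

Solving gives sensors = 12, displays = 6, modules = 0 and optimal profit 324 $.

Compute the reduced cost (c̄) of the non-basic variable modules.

-2

Binding: test and pick-and-place. Non-binding: components (11 unused).
By complementary slackness, y = 0 for the non-binding constraint.
From A_Bᵀ y = c: 5·y_test + 1·y_pick-and-place = 13; 5·y_test + 6·y_pick-and-place = 28.
→ y_test = 2 and y_pick-and-place = 3.
Reduced cost of modules: c₃ − yᵀa₃ = 19 − (2·3 + 3·5) = 19 − 21 = -2.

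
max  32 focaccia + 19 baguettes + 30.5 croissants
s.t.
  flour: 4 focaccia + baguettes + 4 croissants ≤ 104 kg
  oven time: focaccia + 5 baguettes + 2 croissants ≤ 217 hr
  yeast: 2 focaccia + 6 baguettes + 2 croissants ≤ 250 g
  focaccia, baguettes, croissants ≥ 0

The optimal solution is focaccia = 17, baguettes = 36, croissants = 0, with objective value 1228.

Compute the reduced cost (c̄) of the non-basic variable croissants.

Binding: flour and yeast. Non-binding: oven time (20 unused).
By complementary slackness, y = 0 for the non-binding constraint.
Dual feasibility on the basic columns requires 4·y_flour + 2·y_yeast = 32, 1·y_flour + 6·y_yeast = 19.
Solving: y_flour = 7, y_yeast = 2.
Reduced cost of croissants: c₃ − yᵀa₃ = 30.5 − (7·4 + 2·2) = 30.5 − 32 = -1.5.

-1.5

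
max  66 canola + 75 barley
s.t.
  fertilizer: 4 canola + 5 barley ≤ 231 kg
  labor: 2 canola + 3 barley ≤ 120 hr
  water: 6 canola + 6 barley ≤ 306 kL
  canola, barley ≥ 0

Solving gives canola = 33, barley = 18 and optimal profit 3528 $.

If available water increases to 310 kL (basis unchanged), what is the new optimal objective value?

3560

At the optimum: fertilizer uses 222 of 231 (slack = 9); labor uses 120 of 120 (binding); water uses 306 of 306 (binding).
Since fertilizer is not tight, its dual is 0.
From A_Bᵀ y = c: 2·y_labor + 6·y_water = 66; 3·y_labor + 6·y_water = 75.
This yields shadow prices y_labor = 9, y_water = 8.
Δz = y_water·Δb = 8 × (4) = 32, so new z* = 3528 + 32 = 3560.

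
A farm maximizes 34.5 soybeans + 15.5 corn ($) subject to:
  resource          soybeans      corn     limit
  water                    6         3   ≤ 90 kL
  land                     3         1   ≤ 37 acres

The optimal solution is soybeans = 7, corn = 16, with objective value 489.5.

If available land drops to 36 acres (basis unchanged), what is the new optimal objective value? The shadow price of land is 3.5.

Δb = -1, so new z* = 489.5 + (3.5)·(-1) = 489.5 − 3.5 = 486.

486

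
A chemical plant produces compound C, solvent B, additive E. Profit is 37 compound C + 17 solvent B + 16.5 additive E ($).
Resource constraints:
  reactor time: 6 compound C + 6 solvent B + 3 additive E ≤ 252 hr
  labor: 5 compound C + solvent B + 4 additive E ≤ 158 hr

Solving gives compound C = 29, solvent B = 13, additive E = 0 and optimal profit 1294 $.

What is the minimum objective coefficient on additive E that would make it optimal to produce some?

At the optimum: reactor time uses 252 of 252 (binding); labor uses 158 of 158 (binding).
From A_Bᵀ y = c: 6·y_reactor time + 5·y_labor = 37; 6·y_reactor time + 1·y_labor = 17.
This yields shadow prices y_reactor time = 2, y_labor = 5.
additive E enters the basis when its profit ≥ yᵀa₃ = 2·3 + 5·4 = 26.

26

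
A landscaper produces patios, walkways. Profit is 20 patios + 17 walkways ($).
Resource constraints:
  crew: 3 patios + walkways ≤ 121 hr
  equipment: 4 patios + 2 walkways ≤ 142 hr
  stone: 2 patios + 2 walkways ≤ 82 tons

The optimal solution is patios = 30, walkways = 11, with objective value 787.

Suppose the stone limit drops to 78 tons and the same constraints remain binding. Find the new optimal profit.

Check each constraint at x*: crew 101/121 (slack 20); equipment 142/142 (tight); stone 82/82 (tight).
Slack constraints have shadow price 0 (complementary slackness).
From A_Bᵀ y = c: 4·y_equipment + 2·y_stone = 20; 2·y_equipment + 2·y_stone = 17.
Solving: y_equipment = 1.5, y_stone = 7.
Δz = y_stone·Δb = 7 × (-4) = -28, so new z* = 787 − 28 = 759.

759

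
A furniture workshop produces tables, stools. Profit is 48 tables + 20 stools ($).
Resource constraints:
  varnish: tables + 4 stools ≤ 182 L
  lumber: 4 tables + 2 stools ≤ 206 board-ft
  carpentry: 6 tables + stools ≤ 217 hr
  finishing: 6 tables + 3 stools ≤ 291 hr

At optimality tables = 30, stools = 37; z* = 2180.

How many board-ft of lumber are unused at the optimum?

12

lumber used = 4·30 + 2·37 = 194; slack = 206 − 194 = 12.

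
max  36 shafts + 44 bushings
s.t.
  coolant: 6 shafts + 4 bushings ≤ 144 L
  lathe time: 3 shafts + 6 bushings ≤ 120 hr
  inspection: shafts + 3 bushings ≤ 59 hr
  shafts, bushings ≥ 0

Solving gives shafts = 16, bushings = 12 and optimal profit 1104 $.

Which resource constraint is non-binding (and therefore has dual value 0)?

coolant: 144/144 (binding)
lathe time: 120/120 (binding)
inspection: 52/59 (slack 7)
By complementary slackness, a constraint with positive slack has shadow price 0 → inspection.

inspection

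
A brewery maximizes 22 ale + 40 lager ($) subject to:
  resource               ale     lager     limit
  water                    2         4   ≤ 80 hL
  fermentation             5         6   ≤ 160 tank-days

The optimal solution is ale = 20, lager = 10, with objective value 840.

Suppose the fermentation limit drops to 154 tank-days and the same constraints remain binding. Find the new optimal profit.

834

At the optimum: water uses 80 of 80 (binding); fermentation uses 160 of 160 (binding).
Dual feasibility on the basic columns requires 2·y_water + 5·y_fermentation = 22, 4·y_water + 6·y_fermentation = 40.
→ y_water = 8.5 and y_fermentation = 1.
Δz = y_fermentation·Δb = 1 × (-6) = -6, so new z* = 840 − 6 = 834.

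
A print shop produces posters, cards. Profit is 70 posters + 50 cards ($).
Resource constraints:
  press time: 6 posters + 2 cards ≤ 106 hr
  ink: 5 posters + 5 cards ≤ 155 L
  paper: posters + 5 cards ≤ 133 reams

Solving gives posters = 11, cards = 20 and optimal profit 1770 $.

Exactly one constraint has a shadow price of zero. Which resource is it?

paper

press time: 106/106 (binding)
ink: 155/155 (binding)
paper: 111/133 (slack 22)
By complementary slackness, a constraint with positive slack has shadow price 0 → paper.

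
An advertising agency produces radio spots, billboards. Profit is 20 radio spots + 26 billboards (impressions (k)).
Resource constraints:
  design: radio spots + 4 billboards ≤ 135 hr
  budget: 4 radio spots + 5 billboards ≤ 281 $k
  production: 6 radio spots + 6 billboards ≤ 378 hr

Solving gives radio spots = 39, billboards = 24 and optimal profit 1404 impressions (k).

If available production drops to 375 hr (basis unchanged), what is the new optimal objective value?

1395

At the optimum: design uses 135 of 135 (binding); budget uses 276 of 281 (slack = 5); production uses 378 of 378 (binding).
Since budget is not tight, its dual is 0.
From A_Bᵀ y = c: 1·y_design + 6·y_production = 20; 4·y_design + 6·y_production = 26.
Solving: y_design = 2, y_production = 3.
Δz = y_production·Δb = 3 × (-3) = -9, so new z* = 1404 − 9 = 1395.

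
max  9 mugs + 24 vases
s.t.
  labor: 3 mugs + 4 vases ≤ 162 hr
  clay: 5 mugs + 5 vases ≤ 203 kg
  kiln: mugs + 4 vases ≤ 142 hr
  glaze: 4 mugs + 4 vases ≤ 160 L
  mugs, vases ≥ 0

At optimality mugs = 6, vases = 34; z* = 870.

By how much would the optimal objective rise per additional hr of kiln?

Check each constraint at x*: labor 154/162 (slack 8); clay 200/203 (slack 3); kiln 142/142 (tight); glaze 160/160 (tight).
Since labor, clay are not tight, their duals are 0.
The binding rows give the dual system: 1·y_kiln + 4·y_glaze = 9 and 4·y_kiln + 4·y_glaze = 24.
This yields shadow prices y_kiln = 5, y_glaze = 1.
Shadow price of kiln = 5.

5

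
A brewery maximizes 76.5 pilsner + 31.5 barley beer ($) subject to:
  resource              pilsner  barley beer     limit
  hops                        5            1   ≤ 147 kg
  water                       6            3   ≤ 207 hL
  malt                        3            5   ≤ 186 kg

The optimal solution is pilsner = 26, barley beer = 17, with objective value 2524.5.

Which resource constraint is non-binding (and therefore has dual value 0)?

hops: 147/147 (binding)
water: 207/207 (binding)
malt: 163/186 (slack 23)
By complementary slackness, a constraint with positive slack has shadow price 0 → malt.

malt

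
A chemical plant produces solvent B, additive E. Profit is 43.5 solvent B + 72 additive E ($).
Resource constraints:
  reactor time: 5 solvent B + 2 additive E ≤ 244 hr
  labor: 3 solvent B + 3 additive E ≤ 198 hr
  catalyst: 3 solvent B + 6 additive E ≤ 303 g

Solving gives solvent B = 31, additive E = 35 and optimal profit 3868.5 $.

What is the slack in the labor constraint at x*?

labor used = 3·31 + 3·35 = 198; slack = 198 − 198 = 0.

0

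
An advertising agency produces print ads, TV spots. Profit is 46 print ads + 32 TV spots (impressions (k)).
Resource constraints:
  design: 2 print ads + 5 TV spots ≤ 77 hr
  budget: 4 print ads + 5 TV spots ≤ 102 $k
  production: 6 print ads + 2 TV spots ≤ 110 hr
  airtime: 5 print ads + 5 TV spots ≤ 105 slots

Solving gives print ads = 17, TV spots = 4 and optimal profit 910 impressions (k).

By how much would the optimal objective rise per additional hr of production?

3.5

Binding: production and airtime. Non-binding: design (23 unused), budget (14 unused).
Slack constraints have shadow price 0 (complementary slackness).
The binding rows give the dual system: 6·y_production + 5·y_airtime = 46 and 2·y_production + 5·y_airtime = 32.
This yields shadow prices y_production = 3.5, y_airtime = 5.
Shadow price of production = 3.5.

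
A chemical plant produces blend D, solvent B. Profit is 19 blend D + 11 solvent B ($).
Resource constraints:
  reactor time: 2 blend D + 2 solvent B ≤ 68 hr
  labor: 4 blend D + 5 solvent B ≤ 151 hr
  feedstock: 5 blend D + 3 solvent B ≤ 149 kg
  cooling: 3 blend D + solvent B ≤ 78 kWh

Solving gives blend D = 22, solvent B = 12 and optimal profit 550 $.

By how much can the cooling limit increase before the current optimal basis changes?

3

Binding constraints: reactor time, cooling. The basis is B = [[2,2],[3,1]] with det -4.
Per unit increase in cooling, x* moves by d = (0.5, -0.5).
The basis stays optimal until feedstock becomes binding; allowable increase = 3 kWh.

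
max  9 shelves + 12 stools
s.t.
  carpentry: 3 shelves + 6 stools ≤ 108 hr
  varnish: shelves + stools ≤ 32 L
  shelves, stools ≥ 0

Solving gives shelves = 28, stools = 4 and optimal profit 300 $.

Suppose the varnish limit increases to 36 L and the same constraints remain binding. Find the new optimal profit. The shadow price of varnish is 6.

Δb = 4, so new z* = 300 + (6)·(4) = 300 + 24 = 324.

324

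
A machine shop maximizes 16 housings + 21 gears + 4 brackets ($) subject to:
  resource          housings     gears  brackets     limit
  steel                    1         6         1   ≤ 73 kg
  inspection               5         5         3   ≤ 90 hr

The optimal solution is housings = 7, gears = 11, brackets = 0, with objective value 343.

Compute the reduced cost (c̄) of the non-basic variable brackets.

-6

Check each constraint at x*: steel 73/73 (tight); inspection 90/90 (tight).
The binding rows give the dual system: 1·y_steel + 5·y_inspection = 16 and 6·y_steel + 5·y_inspection = 21.
→ y_steel = 1 and y_inspection = 3.
Reduced cost of brackets: c₃ − yᵀa₃ = 4 − (1·1 + 3·3) = 4 − 10 = -6.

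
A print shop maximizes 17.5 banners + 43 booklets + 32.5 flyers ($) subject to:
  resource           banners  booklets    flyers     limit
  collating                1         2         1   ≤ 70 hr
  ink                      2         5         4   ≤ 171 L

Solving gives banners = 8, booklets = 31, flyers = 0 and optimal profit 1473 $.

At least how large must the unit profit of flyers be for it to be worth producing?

33.5

Both collating and ink are binding at x*.
The binding rows give the dual system: 1·y_collating + 2·y_ink = 17.5 and 2·y_collating + 5·y_ink = 43.
Solving: y_collating = 1.5, y_ink = 8.
flyers enters the basis when its profit ≥ yᵀa₃ = 1.5·1 + 8·4 = 33.5.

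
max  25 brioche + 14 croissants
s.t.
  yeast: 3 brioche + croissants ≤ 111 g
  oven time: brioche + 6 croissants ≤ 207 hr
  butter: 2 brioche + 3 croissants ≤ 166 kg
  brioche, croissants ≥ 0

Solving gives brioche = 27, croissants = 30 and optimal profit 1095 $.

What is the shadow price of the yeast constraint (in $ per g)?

8

Binding: yeast and oven time. Non-binding: butter (22 unused).
Slack constraints have shadow price 0 (complementary slackness).
The binding rows give the dual system: 3·y_yeast + 1·y_oven time = 25 and 1·y_yeast + 6·y_oven time = 14.
Solving: y_yeast = 8, y_oven time = 1.
Shadow price of yeast = 8.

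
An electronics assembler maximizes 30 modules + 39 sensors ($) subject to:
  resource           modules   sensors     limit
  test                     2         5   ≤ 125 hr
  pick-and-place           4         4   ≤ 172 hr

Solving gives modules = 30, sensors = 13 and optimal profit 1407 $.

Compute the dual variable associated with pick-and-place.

6

At the optimum: test uses 125 of 125 (binding); pick-and-place uses 172 of 172 (binding).
The binding rows give the dual system: 2·y_test + 4·y_pick-and-place = 30 and 5·y_test + 4·y_pick-and-place = 39.
This yields shadow prices y_test = 3, y_pick-and-place = 6.
Shadow price of pick-and-place = 6.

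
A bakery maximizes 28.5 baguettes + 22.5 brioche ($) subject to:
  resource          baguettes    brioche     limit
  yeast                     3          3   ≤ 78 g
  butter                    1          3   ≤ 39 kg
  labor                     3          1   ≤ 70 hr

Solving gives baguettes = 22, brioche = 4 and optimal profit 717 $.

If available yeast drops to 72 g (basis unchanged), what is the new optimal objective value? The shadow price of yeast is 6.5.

Δb = -6, so new z* = 717 + (6.5)·(-6) = 717 − 39 = 678.

678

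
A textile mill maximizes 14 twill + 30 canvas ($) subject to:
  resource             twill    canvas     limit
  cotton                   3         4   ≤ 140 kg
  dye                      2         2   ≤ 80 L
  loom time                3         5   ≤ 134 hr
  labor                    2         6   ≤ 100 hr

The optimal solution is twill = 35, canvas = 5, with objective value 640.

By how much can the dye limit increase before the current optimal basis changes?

Binding constraints: dye, labor. The basis is B = [[2,2],[2,6]] with det 8.
Per unit increase in dye, x* moves by d = (0.75, -0.25).
The basis stays optimal until loom time becomes binding; allowable increase = 4 L.

4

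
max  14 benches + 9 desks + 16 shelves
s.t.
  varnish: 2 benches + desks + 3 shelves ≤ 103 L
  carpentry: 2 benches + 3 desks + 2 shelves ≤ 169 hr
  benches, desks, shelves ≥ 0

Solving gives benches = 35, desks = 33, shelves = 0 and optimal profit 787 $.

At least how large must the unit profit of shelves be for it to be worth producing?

20

Check each constraint at x*: varnish 103/103 (tight); carpentry 169/169 (tight).
The binding rows give the dual system: 2·y_varnish + 2·y_carpentry = 14 and 1·y_varnish + 3·y_carpentry = 9.
This yields shadow prices y_varnish = 6, y_carpentry = 1.
shelves enters the basis when its profit ≥ yᵀa₃ = 6·3 + 1·2 = 20.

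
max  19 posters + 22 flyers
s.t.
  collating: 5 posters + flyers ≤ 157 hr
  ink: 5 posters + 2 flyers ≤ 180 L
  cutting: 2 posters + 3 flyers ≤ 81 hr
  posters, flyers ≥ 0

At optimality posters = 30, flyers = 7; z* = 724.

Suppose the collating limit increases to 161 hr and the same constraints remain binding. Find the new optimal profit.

728

Check each constraint at x*: collating 157/157 (tight); ink 164/180 (slack 16); cutting 81/81 (tight).
By complementary slackness, y = 0 for the non-binding constraint.
Dual feasibility on the basic columns requires 5·y_collating + 2·y_cutting = 19, 1·y_collating + 3·y_cutting = 22.
This yields shadow prices y_collating = 1, y_cutting = 7.
Δz = y_collating·Δb = 1 × (4) = 4, so new z* = 724 + 4 = 728.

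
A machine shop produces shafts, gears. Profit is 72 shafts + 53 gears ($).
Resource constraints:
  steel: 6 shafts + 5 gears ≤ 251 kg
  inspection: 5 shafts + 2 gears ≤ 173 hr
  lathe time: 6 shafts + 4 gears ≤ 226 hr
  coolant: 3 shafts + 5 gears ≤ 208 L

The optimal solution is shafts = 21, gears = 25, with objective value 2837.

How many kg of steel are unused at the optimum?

0

steel used = 6·21 + 5·25 = 251; slack = 251 − 251 = 0.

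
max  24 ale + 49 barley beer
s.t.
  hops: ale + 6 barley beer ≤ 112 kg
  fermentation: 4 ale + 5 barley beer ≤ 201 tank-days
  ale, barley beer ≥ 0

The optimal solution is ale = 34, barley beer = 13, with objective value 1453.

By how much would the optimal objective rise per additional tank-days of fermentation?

5

Check each constraint at x*: hops 112/112 (tight); fermentation 201/201 (tight).
Dual feasibility on the basic columns requires 1·y_hops + 4·y_fermentation = 24, 6·y_hops + 5·y_fermentation = 49.
→ y_hops = 4 and y_fermentation = 5.
Shadow price of fermentation = 5.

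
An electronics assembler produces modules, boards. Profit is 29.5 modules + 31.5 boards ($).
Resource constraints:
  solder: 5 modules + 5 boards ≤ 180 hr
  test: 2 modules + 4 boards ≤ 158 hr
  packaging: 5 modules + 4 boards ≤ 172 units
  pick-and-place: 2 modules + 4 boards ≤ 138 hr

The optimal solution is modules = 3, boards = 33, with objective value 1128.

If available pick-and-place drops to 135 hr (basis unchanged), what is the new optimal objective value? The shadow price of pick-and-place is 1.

1125

Δb = -3, so new z* = 1128 + (1)·(-3) = 1128 − 3 = 1125.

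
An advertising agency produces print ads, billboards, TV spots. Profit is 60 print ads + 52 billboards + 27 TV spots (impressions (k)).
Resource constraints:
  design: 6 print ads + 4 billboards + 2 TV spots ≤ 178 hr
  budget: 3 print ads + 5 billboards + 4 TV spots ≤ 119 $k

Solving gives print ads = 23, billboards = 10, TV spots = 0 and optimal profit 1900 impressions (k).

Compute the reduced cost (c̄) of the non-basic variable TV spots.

-5

Both design and budget are binding at x*.
From A_Bᵀ y = c: 6·y_design + 3·y_budget = 60; 4·y_design + 5·y_budget = 52.
→ y_design = 8 and y_budget = 4.
Reduced cost of TV spots: c₃ − yᵀa₃ = 27 − (8·2 + 4·4) = 27 − 32 = -5.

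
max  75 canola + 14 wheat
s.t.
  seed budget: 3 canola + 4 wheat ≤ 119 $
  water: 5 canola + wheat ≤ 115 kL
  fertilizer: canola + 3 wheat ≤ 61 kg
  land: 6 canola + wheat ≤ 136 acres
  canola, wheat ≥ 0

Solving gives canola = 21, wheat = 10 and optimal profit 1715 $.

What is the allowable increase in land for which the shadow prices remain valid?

2

Binding constraints: water, land. The basis is B = [[5,1],[6,1]] with det -1.
Per unit increase in land, x* moves by d = (1, -5).
The basis stays optimal until wheat reaches 0; allowable increase = 2 acres.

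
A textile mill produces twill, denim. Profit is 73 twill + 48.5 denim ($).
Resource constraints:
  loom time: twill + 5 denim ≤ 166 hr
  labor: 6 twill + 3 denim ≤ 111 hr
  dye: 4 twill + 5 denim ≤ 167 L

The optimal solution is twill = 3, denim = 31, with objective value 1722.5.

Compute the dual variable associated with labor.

Check each constraint at x*: loom time 158/166 (slack 8); labor 111/111 (tight); dye 167/167 (tight).
Since loom time is not tight, its dual is 0.
Dual feasibility on the basic columns requires 6·y_labor + 4·y_dye = 73, 3·y_labor + 5·y_dye = 48.5.
Solving: y_labor = 9.5, y_dye = 4.
Shadow price of labor = 9.5.

9.5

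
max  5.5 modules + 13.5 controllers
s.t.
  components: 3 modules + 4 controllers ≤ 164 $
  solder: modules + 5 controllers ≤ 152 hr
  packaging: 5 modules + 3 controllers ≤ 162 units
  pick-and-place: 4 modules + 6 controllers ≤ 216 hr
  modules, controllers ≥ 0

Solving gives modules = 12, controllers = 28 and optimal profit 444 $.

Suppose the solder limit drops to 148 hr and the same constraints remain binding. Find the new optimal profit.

Binding: solder and pick-and-place. Non-binding: components (16 unused), packaging (18 unused).
Since components, packaging are not tight, their duals are 0.
From A_Bᵀ y = c: 1·y_solder + 4·y_pick-and-place = 5.5; 5·y_solder + 6·y_pick-and-place = 13.5.
This yields shadow prices y_solder = 1.5, y_pick-and-place = 1.
Δz = y_solder·Δb = 1.5 × (-4) = -6, so new z* = 444 − 6 = 438.

438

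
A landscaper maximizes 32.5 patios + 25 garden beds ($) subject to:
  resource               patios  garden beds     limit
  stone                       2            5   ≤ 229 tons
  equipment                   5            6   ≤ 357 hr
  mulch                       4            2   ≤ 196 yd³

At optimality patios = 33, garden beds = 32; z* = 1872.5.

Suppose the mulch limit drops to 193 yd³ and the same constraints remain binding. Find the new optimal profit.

1857.5

At the optimum: stone uses 226 of 229 (slack = 3); equipment uses 357 of 357 (binding); mulch uses 196 of 196 (binding).
Since stone is not tight, its dual is 0.
The binding rows give the dual system: 5·y_equipment + 4·y_mulch = 32.5 and 6·y_equipment + 2·y_mulch = 25.
→ y_equipment = 2.5 and y_mulch = 5.
Δz = y_mulch·Δb = 5 × (-3) = -15, so new z* = 1872.5 − 15 = 1857.5.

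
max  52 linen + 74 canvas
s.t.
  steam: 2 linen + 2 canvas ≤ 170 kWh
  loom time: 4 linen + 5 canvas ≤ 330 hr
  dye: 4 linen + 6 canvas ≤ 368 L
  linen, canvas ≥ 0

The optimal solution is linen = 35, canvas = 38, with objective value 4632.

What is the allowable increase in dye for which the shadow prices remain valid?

Binding constraints: loom time, dye. The basis is B = [[4,5],[4,6]] with det 4.
Per unit increase in dye, x* moves by d = (-1.25, 1).
The basis stays optimal until linen reaches 0; allowable increase = 28 L.

28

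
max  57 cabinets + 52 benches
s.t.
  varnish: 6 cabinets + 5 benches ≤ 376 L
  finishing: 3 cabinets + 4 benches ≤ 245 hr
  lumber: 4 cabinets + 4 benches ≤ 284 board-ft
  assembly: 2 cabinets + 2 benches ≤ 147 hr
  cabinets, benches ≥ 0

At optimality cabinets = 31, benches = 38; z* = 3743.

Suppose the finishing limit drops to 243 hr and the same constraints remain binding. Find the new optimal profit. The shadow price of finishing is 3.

3737

Δb = -2, so new z* = 3743 + (3)·(-2) = 3743 − 6 = 3737.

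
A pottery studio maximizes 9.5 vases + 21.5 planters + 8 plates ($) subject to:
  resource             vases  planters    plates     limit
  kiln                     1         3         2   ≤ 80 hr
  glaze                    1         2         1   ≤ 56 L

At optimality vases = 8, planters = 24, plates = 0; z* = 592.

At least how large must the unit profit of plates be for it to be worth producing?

12

Both kiln and glaze are binding at x*.
Dual feasibility on the basic columns requires 1·y_kiln + 1·y_glaze = 9.5, 3·y_kiln + 2·y_glaze = 21.5.
Solving: y_kiln = 2.5, y_glaze = 7.
plates enters the basis when its profit ≥ yᵀa₃ = 2.5·2 + 7·1 = 12.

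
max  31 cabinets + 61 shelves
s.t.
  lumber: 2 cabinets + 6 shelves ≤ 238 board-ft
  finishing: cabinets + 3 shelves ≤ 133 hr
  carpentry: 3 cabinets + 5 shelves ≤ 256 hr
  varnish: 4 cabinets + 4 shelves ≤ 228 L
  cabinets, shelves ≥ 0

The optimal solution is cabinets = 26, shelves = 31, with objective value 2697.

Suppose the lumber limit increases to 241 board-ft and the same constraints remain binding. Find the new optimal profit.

Binding: lumber and varnish. Non-binding: finishing (14 unused), carpentry (23 unused).
Slack constraints have shadow price 0 (complementary slackness).
Dual feasibility on the basic columns requires 2·y_lumber + 4·y_varnish = 31, 6·y_lumber + 4·y_varnish = 61.
→ y_lumber = 7.5 and y_varnish = 4.
Δz = y_lumber·Δb = 7.5 × (3) = 22.5, so new z* = 2697 + 22.5 = 2719.5.

2719.5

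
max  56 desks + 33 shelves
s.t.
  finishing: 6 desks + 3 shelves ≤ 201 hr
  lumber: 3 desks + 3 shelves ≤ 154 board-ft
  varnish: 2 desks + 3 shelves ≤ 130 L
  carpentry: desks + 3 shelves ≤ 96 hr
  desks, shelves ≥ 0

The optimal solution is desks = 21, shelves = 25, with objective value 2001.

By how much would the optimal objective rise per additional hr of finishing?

9

Check each constraint at x*: finishing 201/201 (tight); lumber 138/154 (slack 16); varnish 117/130 (slack 13); carpentry 96/96 (tight).
By complementary slackness, y = 0 for the non-binding constraints.
From A_Bᵀ y = c: 6·y_finishing + 1·y_carpentry = 56; 3·y_finishing + 3·y_carpentry = 33.
This yields shadow prices y_finishing = 9, y_carpentry = 2.
Shadow price of finishing = 9.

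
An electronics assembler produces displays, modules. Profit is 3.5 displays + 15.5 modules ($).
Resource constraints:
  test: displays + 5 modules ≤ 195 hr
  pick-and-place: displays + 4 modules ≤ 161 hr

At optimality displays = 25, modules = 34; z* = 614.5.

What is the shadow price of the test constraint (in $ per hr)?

Check each constraint at x*: test 195/195 (tight); pick-and-place 161/161 (tight).
The binding rows give the dual system: 1·y_test + 1·y_pick-and-place = 3.5 and 5·y_test + 4·y_pick-and-place = 15.5.
→ y_test = 1.5 and y_pick-and-place = 2.
Shadow price of test = 1.5.

1.5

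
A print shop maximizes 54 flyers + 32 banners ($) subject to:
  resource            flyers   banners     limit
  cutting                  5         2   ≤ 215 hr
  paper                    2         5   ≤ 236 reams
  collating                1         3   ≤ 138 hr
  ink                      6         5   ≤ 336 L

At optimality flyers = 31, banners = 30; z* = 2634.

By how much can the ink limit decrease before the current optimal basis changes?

Binding constraints: cutting, ink. The basis is B = [[5,2],[6,5]] with det 13.
Per unit decrease in ink, x* moves by d = (0.1538, -0.3846).
The basis stays optimal until banners reaches 0; allowable decrease = 78 L.

78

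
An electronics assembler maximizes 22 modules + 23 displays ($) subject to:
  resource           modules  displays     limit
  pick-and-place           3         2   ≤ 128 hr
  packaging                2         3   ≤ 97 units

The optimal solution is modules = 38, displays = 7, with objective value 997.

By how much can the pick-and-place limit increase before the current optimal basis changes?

Binding constraints: pick-and-place, packaging. The basis is B = [[3,2],[2,3]] with det 5.
Per unit increase in pick-and-place, x* moves by d = (0.6, -0.4).
The basis stays optimal until displays reaches 0; allowable increase = 17.5 hr.

17.5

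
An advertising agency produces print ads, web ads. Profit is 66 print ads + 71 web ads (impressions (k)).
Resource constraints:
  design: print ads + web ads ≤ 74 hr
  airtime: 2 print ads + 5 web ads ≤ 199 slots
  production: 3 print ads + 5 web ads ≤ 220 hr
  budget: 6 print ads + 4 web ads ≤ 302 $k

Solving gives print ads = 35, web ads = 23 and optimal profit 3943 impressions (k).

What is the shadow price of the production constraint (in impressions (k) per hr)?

9

Check each constraint at x*: design 58/74 (slack 16); airtime 185/199 (slack 14); production 220/220 (tight); budget 302/302 (tight).
By complementary slackness, y = 0 for the non-binding constraints.
The binding rows give the dual system: 3·y_production + 6·y_budget = 66 and 5·y_production + 4·y_budget = 71.
This yields shadow prices y_production = 9, y_budget = 6.5.
Shadow price of production = 9.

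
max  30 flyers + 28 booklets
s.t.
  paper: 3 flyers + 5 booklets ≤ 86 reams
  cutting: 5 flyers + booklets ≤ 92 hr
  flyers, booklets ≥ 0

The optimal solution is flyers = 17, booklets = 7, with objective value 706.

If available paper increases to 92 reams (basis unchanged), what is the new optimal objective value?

Both paper and cutting are binding at x*.
Dual feasibility on the basic columns requires 3·y_paper + 5·y_cutting = 30, 5·y_paper + 1·y_cutting = 28.
This yields shadow prices y_paper = 5, y_cutting = 3.
Δz = y_paper·Δb = 5 × (6) = 30, so new z* = 706 + 30 = 736.

736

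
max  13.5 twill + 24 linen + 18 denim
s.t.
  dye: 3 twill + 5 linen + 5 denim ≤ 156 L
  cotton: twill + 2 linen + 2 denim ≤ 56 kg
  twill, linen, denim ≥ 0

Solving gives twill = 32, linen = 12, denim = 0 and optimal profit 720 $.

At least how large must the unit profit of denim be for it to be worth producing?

Check each constraint at x*: dye 156/156 (tight); cotton 56/56 (tight).
The binding rows give the dual system: 3·y_dye + 1·y_cotton = 13.5 and 5·y_dye + 2·y_cotton = 24.
→ y_dye = 3 and y_cotton = 4.5.
denim enters the basis when its profit ≥ yᵀa₃ = 3·5 + 4.5·2 = 24.

24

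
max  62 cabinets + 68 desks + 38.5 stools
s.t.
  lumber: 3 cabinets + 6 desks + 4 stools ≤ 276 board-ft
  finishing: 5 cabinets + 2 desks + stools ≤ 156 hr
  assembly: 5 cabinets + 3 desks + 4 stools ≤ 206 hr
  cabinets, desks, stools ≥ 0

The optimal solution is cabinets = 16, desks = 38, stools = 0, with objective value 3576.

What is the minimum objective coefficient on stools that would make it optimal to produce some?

43

At the optimum: lumber uses 276 of 276 (binding); finishing uses 156 of 156 (binding); assembly uses 194 of 206 (slack = 12).
By complementary slackness, y = 0 for the non-binding constraint.
The binding rows give the dual system: 3·y_lumber + 5·y_finishing = 62 and 6·y_lumber + 2·y_finishing = 68.
Solving: y_lumber = 9, y_finishing = 7.
stools enters the basis when its profit ≥ yᵀa₃ = 9·4 + 7·1 = 43.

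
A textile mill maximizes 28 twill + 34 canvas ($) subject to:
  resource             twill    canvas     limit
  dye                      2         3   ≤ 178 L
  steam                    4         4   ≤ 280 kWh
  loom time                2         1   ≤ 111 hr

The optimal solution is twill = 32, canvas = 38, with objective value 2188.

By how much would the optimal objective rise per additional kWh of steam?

4

At the optimum: dye uses 178 of 178 (binding); steam uses 280 of 280 (binding); loom time uses 102 of 111 (slack = 9).
Since loom time is not tight, its dual is 0.
Dual feasibility on the basic columns requires 2·y_dye + 4·y_steam = 28, 3·y_dye + 4·y_steam = 34.
This yields shadow prices y_dye = 6, y_steam = 4.
Shadow price of steam = 4.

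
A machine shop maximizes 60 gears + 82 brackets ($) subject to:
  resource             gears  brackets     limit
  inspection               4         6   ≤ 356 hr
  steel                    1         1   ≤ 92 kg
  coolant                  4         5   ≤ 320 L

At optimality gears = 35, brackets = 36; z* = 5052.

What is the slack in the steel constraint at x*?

21

steel used = 1·35 + 1·36 = 71; slack = 92 − 71 = 21.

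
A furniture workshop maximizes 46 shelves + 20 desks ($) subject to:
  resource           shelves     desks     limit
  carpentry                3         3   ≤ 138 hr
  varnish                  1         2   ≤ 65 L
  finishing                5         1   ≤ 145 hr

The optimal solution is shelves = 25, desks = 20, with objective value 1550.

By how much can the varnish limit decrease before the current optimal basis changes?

Binding constraints: varnish, finishing. The basis is B = [[1,2],[5,1]] with det -9.
Per unit decrease in varnish, x* moves by d = (0.1111, -0.5556).
The basis stays optimal until desks reaches 0; allowable decrease = 36 L.

36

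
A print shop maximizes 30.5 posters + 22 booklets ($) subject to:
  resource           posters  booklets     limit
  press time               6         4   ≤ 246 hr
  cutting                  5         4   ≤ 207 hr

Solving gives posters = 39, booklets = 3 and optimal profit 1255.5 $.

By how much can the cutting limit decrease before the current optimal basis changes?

Binding constraints: press time, cutting. The basis is B = [[6,4],[5,4]] with det 4.
Per unit decrease in cutting, x* moves by d = (1, -1.5).
The basis stays optimal until booklets reaches 0; allowable decrease = 2 hr.

2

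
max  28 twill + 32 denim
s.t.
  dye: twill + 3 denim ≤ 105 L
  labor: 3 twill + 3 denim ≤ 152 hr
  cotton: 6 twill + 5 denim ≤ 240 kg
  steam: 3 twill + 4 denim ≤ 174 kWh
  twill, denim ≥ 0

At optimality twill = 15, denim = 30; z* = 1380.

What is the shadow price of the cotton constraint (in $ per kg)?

4

At the optimum: dye uses 105 of 105 (binding); labor uses 135 of 152 (slack = 17); cotton uses 240 of 240 (binding); steam uses 165 of 174 (slack = 9).
Slack constraints have shadow price 0 (complementary slackness).
Dual feasibility on the basic columns requires 1·y_dye + 6·y_cotton = 28, 3·y_dye + 5·y_cotton = 32.
Solving: y_dye = 4, y_cotton = 4.
Shadow price of cotton = 4.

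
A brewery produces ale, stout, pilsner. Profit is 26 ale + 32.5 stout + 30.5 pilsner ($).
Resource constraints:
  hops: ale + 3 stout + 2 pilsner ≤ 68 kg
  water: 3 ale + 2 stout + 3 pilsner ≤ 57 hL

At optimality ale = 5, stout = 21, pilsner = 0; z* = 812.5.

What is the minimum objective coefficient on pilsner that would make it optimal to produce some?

At the optimum: hops uses 68 of 68 (binding); water uses 57 of 57 (binding).
From A_Bᵀ y = c: 1·y_hops + 3·y_water = 26; 3·y_hops + 2·y_water = 32.5.
Solving: y_hops = 6.5, y_water = 6.5.
pilsner enters the basis when its profit ≥ yᵀa₃ = 6.5·2 + 6.5·3 = 32.5.

32.5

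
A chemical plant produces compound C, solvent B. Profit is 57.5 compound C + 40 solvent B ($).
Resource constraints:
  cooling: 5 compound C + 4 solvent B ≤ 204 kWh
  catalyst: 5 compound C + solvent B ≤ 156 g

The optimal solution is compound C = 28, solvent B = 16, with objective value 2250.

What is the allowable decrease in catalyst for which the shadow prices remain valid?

105

Binding constraints: cooling, catalyst. The basis is B = [[5,4],[5,1]] with det -15.
Per unit decrease in catalyst, x* moves by d = (-0.2667, 0.3333).
The basis stays optimal until compound C reaches 0; allowable decrease = 105 g.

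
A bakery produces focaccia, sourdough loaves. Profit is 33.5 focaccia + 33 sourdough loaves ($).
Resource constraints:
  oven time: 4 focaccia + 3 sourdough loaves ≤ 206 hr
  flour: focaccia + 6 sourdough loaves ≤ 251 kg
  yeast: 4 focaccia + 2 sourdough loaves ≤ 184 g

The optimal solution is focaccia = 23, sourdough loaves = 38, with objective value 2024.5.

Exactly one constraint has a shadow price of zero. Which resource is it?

oven time: 206/206 (binding)
flour: 251/251 (binding)
yeast: 168/184 (slack 16)
By complementary slackness, a constraint with positive slack has shadow price 0 → yeast.

yeast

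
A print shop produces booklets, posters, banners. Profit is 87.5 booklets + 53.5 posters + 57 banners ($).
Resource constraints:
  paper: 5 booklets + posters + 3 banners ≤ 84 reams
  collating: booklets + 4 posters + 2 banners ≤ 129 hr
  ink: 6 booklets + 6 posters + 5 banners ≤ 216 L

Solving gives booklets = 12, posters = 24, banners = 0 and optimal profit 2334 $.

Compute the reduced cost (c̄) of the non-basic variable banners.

-6

At the optimum: paper uses 84 of 84 (binding); collating uses 108 of 129 (slack = 21); ink uses 216 of 216 (binding).
Slack constraints have shadow price 0 (complementary slackness).
From A_Bᵀ y = c: 5·y_paper + 6·y_ink = 87.5; 1·y_paper + 6·y_ink = 53.5.
Solving: y_paper = 8.5, y_ink = 7.5.
Reduced cost of banners: c₃ − yᵀa₃ = 57 − (8.5·3 + 7.5·5) = 57 − 63 = -6.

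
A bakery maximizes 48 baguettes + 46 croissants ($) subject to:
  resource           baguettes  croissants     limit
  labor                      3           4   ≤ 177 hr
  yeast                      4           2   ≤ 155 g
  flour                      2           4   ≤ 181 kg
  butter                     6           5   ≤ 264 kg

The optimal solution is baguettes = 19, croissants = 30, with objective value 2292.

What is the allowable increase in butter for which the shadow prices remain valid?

17.1

Binding constraints: labor, butter. The basis is B = [[3,4],[6,5]] with det -9.
Per unit increase in butter, x* moves by d = (0.4444, -0.3333).
The basis stays optimal until yeast becomes binding; allowable increase = 17.1 kg.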